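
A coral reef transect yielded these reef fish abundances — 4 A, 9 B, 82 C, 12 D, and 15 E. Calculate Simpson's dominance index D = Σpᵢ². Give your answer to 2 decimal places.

0.48

Total N = 4+9+82+12+15 = 122, so the proportions are 0.0328, 0.0738, 0.6721, 0.0984, 0.123 (working shown to 4 dp, full precision carried).
D = 0.0328² + 0.0738² + 0.6721² + 0.0984² + 0.123² = 0.0011 + 0.0054 + 0.4518 + 0.0097 + 0.0151 = 0.4831.
To 2 decimal places, D = 0.48.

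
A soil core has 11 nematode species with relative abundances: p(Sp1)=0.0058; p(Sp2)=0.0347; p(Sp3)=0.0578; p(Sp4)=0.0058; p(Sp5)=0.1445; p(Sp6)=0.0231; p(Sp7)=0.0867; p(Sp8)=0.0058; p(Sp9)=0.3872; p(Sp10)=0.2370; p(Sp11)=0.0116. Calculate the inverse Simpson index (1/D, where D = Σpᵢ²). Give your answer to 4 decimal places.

D = 0.0058² + 0.0347² + 0.0578² + 0.0058² + 0.1445² + 0.0231² + 0.0867² + 0.0058² + 0.3872² + 0.237² + 0.0116² = 0.00003364 + 0.00120409 + 0.00334084 + 0.00003364 + 0.02088025 + 0.00053361 + 0.00751689 + 0.00003364 + 0.14992384 + 0.05616900 + 0.00013456 = 0.23980400 (working shown to 8 dp, full precision carried).
So 1/D = 4.170072, i.e. 4.1701 to 4 decimal places.

4.1701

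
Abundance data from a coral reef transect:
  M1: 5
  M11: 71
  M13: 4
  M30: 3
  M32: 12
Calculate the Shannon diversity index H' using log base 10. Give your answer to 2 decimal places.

Total N = 5+71+4+3+12 = 95, so the proportions are 0.0526, 0.7474, 0.0421, 0.0316, 0.1263 (working shown to 4 dp, full precision carried).
Each pᵢ log₁₀ pᵢ term: 0.0526×(-1.2788)=-0.0673, 0.7474×(-0.1265)=-0.0945, 0.0421×(-1.3757)=-0.0579, 0.0316×(-1.5006)=-0.0474, 0.1263×(-0.8985)=-0.1135.
Sum = -0.3806, so H' = 0.38.

0.38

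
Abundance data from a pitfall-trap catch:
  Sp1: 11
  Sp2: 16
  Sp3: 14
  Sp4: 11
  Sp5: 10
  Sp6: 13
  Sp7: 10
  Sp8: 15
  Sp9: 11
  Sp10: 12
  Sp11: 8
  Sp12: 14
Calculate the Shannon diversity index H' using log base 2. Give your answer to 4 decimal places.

3.5597

Total N = 11+16+14+11+10+13+10+15+11+12+8+14 = 145, so the proportions are 0.075862, 0.110345, 0.096552, 0.075862, 0.068966, 0.089655, 0.068966, 0.103448, 0.075862, 0.082759, 0.055172, 0.096552 (working shown to 6 dp, full precision carried).
Each pᵢ log₂ pᵢ term: 0.075862×(-3.720477)=-0.282243, 0.110345×(-3.179909)=-0.350887, 0.096552×(-3.372554)=-0.325626, 0.075862×(-3.720477)=-0.282243, 0.068966×(-3.857981)=-0.266068, 0.089655×(-3.479469)=-0.311952, 0.068966×(-3.857981)=-0.266068, 0.103448×(-3.273018)=-0.338588, 0.075862×(-3.720477)=-0.282243, 0.082759×(-3.594947)=-0.297513, 0.055172×(-4.179909)=-0.230616, 0.096552×(-3.372554)=-0.325626.
Sum = -3.559672, so H' = 3.5597.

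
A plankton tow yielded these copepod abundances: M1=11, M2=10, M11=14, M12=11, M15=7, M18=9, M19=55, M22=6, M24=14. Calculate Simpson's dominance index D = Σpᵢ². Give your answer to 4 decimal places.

0.2091

Total N = 11+10+14+11+7+9+55+6+14 = 137, so the proportions are 0.080292, 0.072993, 0.10219, 0.080292, 0.051095, 0.065693, 0.40146, 0.043796, 0.10219 (working shown to 6 dp, full precision carried).
D = 0.080292² + 0.072993² + 0.10219² + 0.080292² + 0.051095² + 0.065693² + 0.40146² + 0.043796² + 0.10219² = 0.006447 + 0.005328 + 0.010443 + 0.006447 + 0.002611 + 0.004316 + 0.161170 + 0.001918 + 0.010443 = 0.209121.
To 4 decimal places, D = 0.2091.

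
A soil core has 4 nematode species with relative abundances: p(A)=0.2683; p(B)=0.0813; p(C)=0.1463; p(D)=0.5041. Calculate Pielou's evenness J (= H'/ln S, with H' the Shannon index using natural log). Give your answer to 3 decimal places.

0.854

H' = −Σ pᵢ ln pᵢ = −((-0.35299) + (-0.20403) + (-0.28120) + (-0.34530)) = 1.18352 (working shown to 5 dp, full precision carried).
With S = 4 species, ln S = 1.38629, so J = 1.18352/1.38629 = 0.85373, i.e. 0.854 to 3 decimal places.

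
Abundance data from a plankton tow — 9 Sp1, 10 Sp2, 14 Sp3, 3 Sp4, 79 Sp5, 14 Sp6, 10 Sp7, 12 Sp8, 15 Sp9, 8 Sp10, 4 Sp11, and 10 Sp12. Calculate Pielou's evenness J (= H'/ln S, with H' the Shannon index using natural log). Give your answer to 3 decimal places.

0.815

Total N = 9+10+14+3+79+14+10+12+15+8+4+10 = 188, so the proportions are 0.04787, 0.05319, 0.07447, 0.01596, 0.42021, 0.07447, 0.05319, 0.06383, 0.07979, 0.04255, 0.02128, 0.05319 (working shown to 5 dp, full precision carried).
H' = −Σ pᵢ ln pᵢ = −((-0.14549) + (-0.15606) + (-0.19342) + (-0.06603) + (-0.36432) + (-0.19342) + (-0.15606) + (-0.17563) + (-0.20173) + (-0.13434) + (-0.08192) + (-0.15606)) = 2.02448.
With S = 12 species, ln S = 2.48491, so J = 2.02448/2.48491 = 0.81471, i.e. 0.815 to 3 decimal places.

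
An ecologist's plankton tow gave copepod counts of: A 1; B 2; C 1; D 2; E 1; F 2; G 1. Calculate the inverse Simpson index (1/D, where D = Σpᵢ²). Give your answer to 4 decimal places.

6.2500

Total N = 1+2+1+2+1+2+1 = 10, so the proportions are 0.1, 0.2, 0.1, 0.2, 0.1, 0.2, 0.1 (working shown to 8 dp, full precision carried).
D = 0.1² + 0.2² + 0.1² + 0.2² + 0.1² + 0.2² + 0.1² = 0.01000000 + 0.04000000 + 0.01000000 + 0.04000000 + 0.01000000 + 0.04000000 + 0.01000000 = 0.16000000.
So 1/D = 6.250000, i.e. 6.2500 to 4 decimal places.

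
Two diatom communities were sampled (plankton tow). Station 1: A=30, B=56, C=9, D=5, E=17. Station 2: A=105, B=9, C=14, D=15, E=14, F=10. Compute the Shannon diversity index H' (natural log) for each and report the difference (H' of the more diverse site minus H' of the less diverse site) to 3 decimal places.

Station 1: N=117, proportions 0.25641, 0.478632, 0.076923, 0.042735, 0.145299, giving H' = 1.313948 (working shown to 6 dp, full precision carried).
Station 2: N=167, proportions 0.628743, 0.053892, 0.083832, 0.08982, 0.083832, 0.05988, giving H' = 1.249844.
Difference = |1.313948 − 1.249844| = 0.064104, i.e. 0.064 to 3 decimal places.

0.064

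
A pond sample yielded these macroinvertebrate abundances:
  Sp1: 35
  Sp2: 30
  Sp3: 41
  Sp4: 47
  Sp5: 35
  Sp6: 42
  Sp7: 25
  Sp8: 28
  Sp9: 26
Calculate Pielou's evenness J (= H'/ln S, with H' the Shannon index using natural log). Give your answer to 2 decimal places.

Total N = 35+30+41+47+35+42+25+28+26 = 309, so the proportions are 0.1133, 0.0971, 0.1327, 0.1521, 0.1133, 0.1359, 0.0809, 0.0906, 0.0841 (working shown to 4 dp, full precision carried).
H' = −Σ pᵢ ln pᵢ = −((-0.2467) + (-0.2264) + (-0.2680) + (-0.2864) + (-0.2467) + (-0.2713) + (-0.2034) + (-0.2176) + (-0.2083)) = 2.1748.
With S = 9 species, ln S = 2.1972, so J = 2.1748/2.1972 = 0.9898, i.e. 0.99 to 2 decimal places.

0.99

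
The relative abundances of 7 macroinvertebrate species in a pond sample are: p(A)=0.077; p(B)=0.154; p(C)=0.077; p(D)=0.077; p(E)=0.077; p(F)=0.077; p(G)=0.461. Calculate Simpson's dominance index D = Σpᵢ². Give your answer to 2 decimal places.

D = 0.077² + 0.154² + 0.077² + 0.077² + 0.077² + 0.077² + 0.461² = 0.0059 + 0.0237 + 0.0059 + 0.0059 + 0.0059 + 0.0059 + 0.2125 = 0.2659 (working shown to 4 dp, full precision carried).
To 2 decimal places, D = 0.27.

0.27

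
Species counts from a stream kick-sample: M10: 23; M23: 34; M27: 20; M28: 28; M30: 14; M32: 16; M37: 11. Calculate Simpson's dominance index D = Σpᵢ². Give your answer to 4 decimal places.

0.1615

Total N = 23+34+20+28+14+16+11 = 146, so the proportions are 0.157534, 0.232877, 0.136986, 0.191781, 0.09589, 0.109589, 0.075342 (working shown to 6 dp, full precision carried).
D = 0.157534² + 0.232877² + 0.136986² + 0.191781² + 0.09589² + 0.109589² + 0.075342² = 0.024817 + 0.054232 + 0.018765 + 0.036780 + 0.009195 + 0.012010 + 0.005676 = 0.161475.
To 4 decimal places, D = 0.1615.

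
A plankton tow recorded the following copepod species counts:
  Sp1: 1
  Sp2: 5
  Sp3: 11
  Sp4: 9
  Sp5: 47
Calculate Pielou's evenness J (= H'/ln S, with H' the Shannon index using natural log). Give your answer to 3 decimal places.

0.664

Total N = 1+5+11+9+47 = 73, so the proportions are 0.0137, 0.06849, 0.15068, 0.12329, 0.64384 (working shown to 5 dp, full precision carried).
H' = −Σ pᵢ ln pᵢ = −((-0.05877) + (-0.18363) + (-0.28518) + (-0.25807) + (-0.28349)) = 1.06914.
With S = 5 species, ln S = 1.60944, so J = 1.06914/1.60944 = 0.66430, i.e. 0.664 to 3 decimal places.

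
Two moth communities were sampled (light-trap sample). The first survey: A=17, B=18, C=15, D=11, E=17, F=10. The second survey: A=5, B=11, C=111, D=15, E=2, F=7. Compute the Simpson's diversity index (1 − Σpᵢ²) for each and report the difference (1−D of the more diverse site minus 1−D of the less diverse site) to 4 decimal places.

The first survey: N=88, proportions 0.1931818, 0.2045455, 0.1704545, 0.125, 0.1931818, 0.1136364, giving 1−D = 0.8259298 (working shown to 7 dp, full precision carried).
The second survey: N=151, proportions 0.0331126, 0.0728477, 0.7350993, 0.0993377, 0.013245, 0.0463576, giving 1−D = 0.4410333.
Difference = |0.8259298 − 0.4410333| = 0.3848965, i.e. 0.3849 to 4 decimal places.

0.3849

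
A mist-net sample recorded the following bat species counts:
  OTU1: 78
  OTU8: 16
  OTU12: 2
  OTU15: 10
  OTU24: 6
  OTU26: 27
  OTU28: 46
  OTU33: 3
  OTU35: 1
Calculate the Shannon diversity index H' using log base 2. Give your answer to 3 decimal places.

2.312

Total N = 78+16+2+10+6+27+46+3+1 = 189, so the proportions are 0.4127, 0.08466, 0.01058, 0.05291, 0.03175, 0.14286, 0.24339, 0.01587, 0.00529 (working shown to 5 dp, full precision carried).
Each pᵢ log₂ pᵢ term: 0.4127×(-1.27684)=-0.52695, 0.08466×(-3.56224)=-0.30157, 0.01058×(-6.56224)=-0.06944, 0.05291×(-4.24031)=-0.22436, 0.03175×(-4.97728)=-0.15801, 0.14286×(-2.80735)=-0.40105, 0.24339×(-2.03868)=-0.49619, 0.01587×(-5.97728)=-0.09488, 0.00529×(-7.56224)=-0.04001.
Sum = -2.31245, so H' = 2.312.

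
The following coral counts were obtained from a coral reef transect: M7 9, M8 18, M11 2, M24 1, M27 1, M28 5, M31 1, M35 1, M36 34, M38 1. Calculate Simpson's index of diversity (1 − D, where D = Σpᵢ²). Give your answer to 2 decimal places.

Total N = 9+18+2+1+1+5+1+1+34+1 = 73, so the proportions are 0.1233, 0.2466, 0.0274, 0.0137, 0.0137, 0.0685, 0.0137, 0.0137, 0.4658, 0.0137 (working shown to 4 dp, full precision carried).
D = 0.1233² + 0.2466² + 0.0274² + 0.0137² + 0.0137² + 0.0685² + 0.0137² + 0.0137² + 0.4658² + 0.0137² = 0.0152 + 0.0608 + 0.0008 + 0.0002 + 0.0002 + 0.0047 + 0.0002 + 0.0002 + 0.2169 + 0.0002 = 0.2993.
So 1 − D = 0.7007, i.e. 0.70 to 2 decimal places.

0.70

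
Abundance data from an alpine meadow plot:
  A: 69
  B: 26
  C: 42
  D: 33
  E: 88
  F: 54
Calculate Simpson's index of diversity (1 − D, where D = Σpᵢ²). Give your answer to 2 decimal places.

Total N = 69+26+42+33+88+54 = 312, so the proportions are 0.2212, 0.0833, 0.1346, 0.1058, 0.2821, 0.1731 (working shown to 4 dp, full precision carried).
D = 0.2212² + 0.0833² + 0.1346² + 0.1058² + 0.2821² + 0.1731² = 0.0489 + 0.0069 + 0.0181 + 0.0112 + 0.0796 + 0.0300 = 0.1947.
So 1 − D = 0.8053, i.e. 0.81 to 2 decimal places.

0.81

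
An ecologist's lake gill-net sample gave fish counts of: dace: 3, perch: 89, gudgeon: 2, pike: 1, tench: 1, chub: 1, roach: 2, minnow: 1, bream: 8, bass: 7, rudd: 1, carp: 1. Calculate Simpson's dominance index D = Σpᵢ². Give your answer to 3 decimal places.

0.589

Total N = 3+89+2+1+1+1+2+1+8+7+1+1 = 117, so the proportions are 0.02564, 0.76068, 0.01709, 0.00855, 0.00855, 0.00855, 0.01709, 0.00855, 0.06838, 0.05983, 0.00855, 0.00855 (working shown to 5 dp, full precision carried).
D = 0.02564² + 0.76068² + 0.01709² + 0.00855² + 0.00855² + 0.00855² + 0.01709² + 0.00855² + 0.06838² + 0.05983² + 0.00855² + 0.00855² = 0.00066 + 0.57864 + 0.00029 + 0.00007 + 0.00007 + 0.00007 + 0.00029 + 0.00007 + 0.00468 + 0.00358 + 0.00007 + 0.00007 = 0.58857.
To 3 decimal places, D = 0.589.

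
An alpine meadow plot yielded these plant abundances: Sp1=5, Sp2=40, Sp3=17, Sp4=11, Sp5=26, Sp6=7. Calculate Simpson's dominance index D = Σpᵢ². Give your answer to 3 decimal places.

Total N = 5+40+17+11+26+7 = 106, so the proportions are 0.04717, 0.37736, 0.16038, 0.10377, 0.24528, 0.06604 (working shown to 5 dp, full precision carried).
D = 0.04717² + 0.37736² + 0.16038² + 0.10377² + 0.24528² + 0.06604² = 0.00222 + 0.14240 + 0.02572 + 0.01077 + 0.06016 + 0.00436 = 0.24564.
To 3 decimal places, D = 0.246.

0.246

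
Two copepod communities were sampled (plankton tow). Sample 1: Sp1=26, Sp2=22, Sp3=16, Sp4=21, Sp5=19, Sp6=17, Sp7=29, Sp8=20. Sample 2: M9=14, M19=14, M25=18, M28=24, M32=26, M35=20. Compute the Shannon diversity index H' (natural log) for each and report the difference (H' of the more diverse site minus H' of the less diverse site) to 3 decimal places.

0.297

Sample 1: N=170, proportions 0.15294, 0.12941, 0.09412, 0.12353, 0.11176, 0.1, 0.17059, 0.11765, giving H' = 2.06118 (working shown to 5 dp, full precision carried).
Sample 2: N=116, proportions 0.12069, 0.12069, 0.15517, 0.2069, 0.22414, 0.17241, giving H' = 1.76377.
Difference = |2.06118 − 1.76377| = 0.29741, i.e. 0.297 to 3 decimal places.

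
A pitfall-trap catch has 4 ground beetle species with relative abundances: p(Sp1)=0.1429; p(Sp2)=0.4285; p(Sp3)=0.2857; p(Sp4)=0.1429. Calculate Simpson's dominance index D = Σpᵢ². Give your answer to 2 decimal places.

D = 0.1429² + 0.4285² + 0.2857² + 0.1429² = 0.0204 + 0.1836 + 0.0816 + 0.0204 = 0.3061 (working shown to 4 dp, full precision carried).
To 2 decimal places, D = 0.31.

0.31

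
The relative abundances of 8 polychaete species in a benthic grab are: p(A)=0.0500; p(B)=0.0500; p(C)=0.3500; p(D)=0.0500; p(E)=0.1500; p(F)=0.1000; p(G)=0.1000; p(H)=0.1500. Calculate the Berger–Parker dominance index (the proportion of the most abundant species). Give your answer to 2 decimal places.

The largest proportion is 0.35, i.e. d = 0.35 to 2 decimal places.

0.35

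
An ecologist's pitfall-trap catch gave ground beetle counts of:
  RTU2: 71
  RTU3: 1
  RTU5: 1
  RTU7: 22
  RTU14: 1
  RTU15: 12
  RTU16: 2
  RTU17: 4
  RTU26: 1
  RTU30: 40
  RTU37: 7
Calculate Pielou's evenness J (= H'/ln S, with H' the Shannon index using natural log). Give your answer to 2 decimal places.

Total N = 71+1+1+22+1+12+2+4+1+40+7 = 162, so the proportions are 0.4383, 0.0062, 0.0062, 0.1358, 0.0062, 0.0741, 0.0123, 0.0247, 0.0062, 0.2469, 0.0432 (working shown to 4 dp, full precision carried).
H' = −Σ pᵢ ln pᵢ = −((-0.3615) + (-0.0314) + (-0.0314) + (-0.2711) + (-0.0314) + (-0.1928) + (-0.0543) + (-0.0914) + (-0.0314) + (-0.3454) + (-0.1358)) = 1.5778.
With S = 11 species, ln S = 2.3979, so J = 1.5778/2.3979 = 0.6580, i.e. 0.66 to 2 decimal places.

0.66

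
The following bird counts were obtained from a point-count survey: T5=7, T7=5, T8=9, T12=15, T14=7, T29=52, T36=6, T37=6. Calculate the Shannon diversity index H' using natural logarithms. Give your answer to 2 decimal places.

1.66

Total N = 7+5+9+15+7+52+6+6 = 107, so the proportions are 0.0654, 0.0467, 0.0841, 0.1402, 0.0654, 0.486, 0.0561, 0.0561 (working shown to 4 dp, full precision carried).
Each pᵢ ln pᵢ term: 0.0654×(-2.7269)=-0.1784, 0.0467×(-3.0634)=-0.1431, 0.0841×(-2.4756)=-0.2082, 0.1402×(-1.9648)=-0.2754, 0.0654×(-2.7269)=-0.1784, 0.486×(-0.7216)=-0.3507, 0.0561×(-2.8811)=-0.1616, 0.0561×(-2.8811)=-0.1616.
Sum = -1.6574, so H' = 1.66.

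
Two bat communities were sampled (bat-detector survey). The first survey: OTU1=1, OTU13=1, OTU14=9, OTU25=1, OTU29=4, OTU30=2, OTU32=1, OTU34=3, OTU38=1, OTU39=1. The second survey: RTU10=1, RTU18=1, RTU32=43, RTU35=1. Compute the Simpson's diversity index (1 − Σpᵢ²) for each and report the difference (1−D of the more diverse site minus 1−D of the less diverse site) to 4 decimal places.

0.6738

The first survey: N=24, proportions 0.041667, 0.041667, 0.375, 0.041667, 0.166667, 0.083333, 0.041667, 0.125, 0.041667, 0.041667, giving 1−D = 0.798611 (working shown to 6 dp, full precision carried).
The second survey: N=46, proportions 0.021739, 0.021739, 0.934783, 0.021739, giving 1−D = 0.124764.
Difference = |0.798611 − 0.124764| = 0.673847, i.e. 0.6738 to 4 decimal places.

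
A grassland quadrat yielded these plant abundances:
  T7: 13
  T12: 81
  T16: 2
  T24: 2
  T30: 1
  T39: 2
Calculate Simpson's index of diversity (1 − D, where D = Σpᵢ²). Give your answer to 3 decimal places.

0.339

Total N = 13+81+2+2+1+2 = 101, so the proportions are 0.12871, 0.80198, 0.0198, 0.0198, 0.0099, 0.0198 (working shown to 5 dp, full precision carried).
D = 0.12871² + 0.80198² + 0.0198² + 0.0198² + 0.0099² + 0.0198² = 0.01657 + 0.64317 + 0.00039 + 0.00039 + 0.00010 + 0.00039 = 0.66101.
So 1 − D = 0.33899, i.e. 0.339 to 3 decimal places.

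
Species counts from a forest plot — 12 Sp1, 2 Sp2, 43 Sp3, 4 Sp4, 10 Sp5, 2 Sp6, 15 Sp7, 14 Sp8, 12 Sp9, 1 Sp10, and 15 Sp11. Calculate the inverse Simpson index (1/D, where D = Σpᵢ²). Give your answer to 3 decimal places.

Total N = 12+2+43+4+10+2+15+14+12+1+15 = 130, so the proportions are 0.0923077, 0.0153846, 0.3307692, 0.0307692, 0.0769231, 0.0153846, 0.1153846, 0.1076923, 0.0923077, 0.0076923, 0.1153846 (working shown to 7 dp, full precision carried).
D = 0.0923077² + 0.0153846² + 0.3307692² + 0.0307692² + 0.0769231² + 0.0153846² + 0.1153846² + 0.1076923² + 0.0923077² + 0.0076923² + 0.1153846² = 0.0085207 + 0.0002367 + 0.1094083 + 0.0009467 + 0.0059172 + 0.0002367 + 0.0133136 + 0.0115976 + 0.0085207 + 0.0000592 + 0.0133136 = 0.1720710.
So 1/D = 5.81155, i.e. 5.812 to 3 decimal places.

5.812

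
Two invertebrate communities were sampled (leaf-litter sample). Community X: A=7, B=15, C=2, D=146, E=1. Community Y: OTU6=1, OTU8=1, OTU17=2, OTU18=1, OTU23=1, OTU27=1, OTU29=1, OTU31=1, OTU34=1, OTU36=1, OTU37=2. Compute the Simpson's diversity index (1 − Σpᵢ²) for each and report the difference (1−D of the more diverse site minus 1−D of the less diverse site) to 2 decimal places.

Community X: N=171, proportions 0.0409, 0.0877, 0.0117, 0.8538, 0.0058, giving 1−D = 0.2615 (working shown to 4 dp, full precision carried).
Community Y: N=13, proportions 0.0769, 0.0769, 0.1538, 0.0769, 0.0769, 0.0769, 0.0769, 0.0769, 0.0769, 0.0769, 0.1538, giving 1−D = 0.8994.
Difference = |0.2615 − 0.8994| = 0.6379, i.e. 0.64 to 2 decimal places.

0.64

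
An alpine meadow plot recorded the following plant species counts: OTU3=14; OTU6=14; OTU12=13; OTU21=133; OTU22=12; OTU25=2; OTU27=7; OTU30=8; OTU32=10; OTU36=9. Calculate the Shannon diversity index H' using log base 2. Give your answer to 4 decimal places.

2.1931

Total N = 14+14+13+133+12+2+7+8+10+9 = 222, so the proportions are 0.063063, 0.063063, 0.058559, 0.599099, 0.054054, 0.009009, 0.031532, 0.036036, 0.045045, 0.040541 (working shown to 6 dp, full precision carried).
Each pᵢ log₂ pᵢ term: 0.063063×(-3.987061)=-0.251436, 0.063063×(-3.987061)=-0.251436, 0.058559×(-4.093976)=-0.239737, 0.599099×(-0.739133)=-0.442814, 0.054054×(-4.209453)=-0.227538, 0.009009×(-6.794416)=-0.061211, 0.031532×(-4.987061)=-0.157250, 0.036036×(-4.794416)=-0.172772, 0.045045×(-4.472488)=-0.201463, 0.040541×(-4.624491)=-0.187479.
Sum = -2.193137, so H' = 2.1931.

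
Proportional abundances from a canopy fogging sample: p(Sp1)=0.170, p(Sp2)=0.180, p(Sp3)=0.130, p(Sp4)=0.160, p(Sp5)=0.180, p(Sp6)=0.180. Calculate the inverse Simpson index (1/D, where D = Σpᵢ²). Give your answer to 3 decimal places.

5.931

D = 0.17² + 0.18² + 0.13² + 0.16² + 0.18² + 0.18² = 0.0289000 + 0.0324000 + 0.0169000 + 0.0256000 + 0.0324000 + 0.0324000 = 0.1686000 (working shown to 7 dp, full precision carried).
So 1/D = 5.93120, i.e. 5.931 to 3 decimal places.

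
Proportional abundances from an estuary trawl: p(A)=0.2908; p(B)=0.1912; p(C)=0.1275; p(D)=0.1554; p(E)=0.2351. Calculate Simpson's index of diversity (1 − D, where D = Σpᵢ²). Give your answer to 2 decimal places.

D = 0.2908² + 0.1912² + 0.1275² + 0.1554² + 0.2351² = 0.0846 + 0.0366 + 0.0163 + 0.0241 + 0.0553 = 0.2168 (working shown to 4 dp, full precision carried).
So 1 − D = 0.7832, i.e. 0.78 to 2 decimal places.

0.78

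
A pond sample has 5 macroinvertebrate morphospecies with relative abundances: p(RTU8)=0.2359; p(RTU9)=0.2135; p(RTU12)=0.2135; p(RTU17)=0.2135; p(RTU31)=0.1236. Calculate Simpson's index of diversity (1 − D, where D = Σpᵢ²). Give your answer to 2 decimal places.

D = 0.2359² + 0.2135² + 0.2135² + 0.2135² + 0.1236² = 0.0556 + 0.0456 + 0.0456 + 0.0456 + 0.0153 = 0.2077 (working shown to 4 dp, full precision carried).
So 1 − D = 0.7923, i.e. 0.79 to 2 decimal places.

0.79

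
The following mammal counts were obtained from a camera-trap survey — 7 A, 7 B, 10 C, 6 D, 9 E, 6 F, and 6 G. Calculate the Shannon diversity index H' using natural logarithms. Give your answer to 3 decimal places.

Total N = 7+7+10+6+9+6+6 = 51, so the proportions are 0.13725, 0.13725, 0.19608, 0.11765, 0.17647, 0.11765, 0.11765 (working shown to 5 dp, full precision carried).
Each pᵢ ln pᵢ term: 0.13725×(-1.98592)=-0.27258, 0.13725×(-1.98592)=-0.27258, 0.19608×(-1.62924)=-0.31946, 0.11765×(-2.14007)=-0.25177, 0.17647×(-1.73460)=-0.30611, 0.11765×(-2.14007)=-0.25177, 0.11765×(-2.14007)=-0.25177.
Sum = -1.92604, so H' = 1.926.

1.926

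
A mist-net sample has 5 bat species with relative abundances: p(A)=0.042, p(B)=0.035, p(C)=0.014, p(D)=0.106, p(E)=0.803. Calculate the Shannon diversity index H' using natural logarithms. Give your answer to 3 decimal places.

Each pᵢ ln pᵢ term (working shown to 5 dp, full precision carried): 0.042×(-3.17009)=-0.13314, 0.035×(-3.35241)=-0.11733, 0.014×(-4.26870)=-0.05976, 0.106×(-2.24432)=-0.23790, 0.803×(-0.21940)=-0.17618.
Sum = -0.72432, so H' = 0.724.

0.724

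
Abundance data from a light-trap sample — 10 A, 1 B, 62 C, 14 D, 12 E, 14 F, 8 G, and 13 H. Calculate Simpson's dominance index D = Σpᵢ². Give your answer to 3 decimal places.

Total N = 10+1+62+14+12+14+8+13 = 134, so the proportions are 0.07463, 0.00746, 0.46269, 0.10448, 0.08955, 0.10448, 0.0597, 0.09701 (working shown to 5 dp, full precision carried).
D = 0.07463² + 0.00746² + 0.46269² + 0.10448² + 0.08955² + 0.10448² + 0.0597² + 0.09701² = 0.00557 + 0.00006 + 0.21408 + 0.01092 + 0.00802 + 0.01092 + 0.00356 + 0.00941 = 0.26253.
To 3 decimal places, D = 0.263.

0.263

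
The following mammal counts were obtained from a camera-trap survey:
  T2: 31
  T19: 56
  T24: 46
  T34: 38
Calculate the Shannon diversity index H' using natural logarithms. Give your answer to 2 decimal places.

Total N = 31+56+46+38 = 171, so the proportions are 0.1813, 0.3275, 0.269, 0.2222 (working shown to 4 dp, full precision carried).
Each pᵢ ln pᵢ term: 0.1813×(-1.7077)=-0.3096, 0.3275×(-1.1163)=-0.3656, 0.269×(-1.3130)=-0.3532, 0.2222×(-1.5041)=-0.3342.
Sum = -1.3626, so H' = 1.36.

1.36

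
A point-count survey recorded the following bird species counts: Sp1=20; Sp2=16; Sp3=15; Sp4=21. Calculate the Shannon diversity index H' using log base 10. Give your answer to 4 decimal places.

0.5977

Total N = 20+16+15+21 = 72, so the proportions are 0.277778, 0.222222, 0.208333, 0.291667 (working shown to 6 dp, full precision carried).
Each pᵢ log₁₀ pᵢ term: 0.277778×(-0.556303)=-0.154528, 0.222222×(-0.653213)=-0.145158, 0.208333×(-0.681241)=-0.141925, 0.291667×(-0.535113)=-0.156075.
Sum = -0.597687, so H' = 0.5977.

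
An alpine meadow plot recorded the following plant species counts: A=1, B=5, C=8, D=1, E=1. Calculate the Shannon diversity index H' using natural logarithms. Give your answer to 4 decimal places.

Total N = 1+5+8+1+1 = 16, so the proportions are 0.0625, 0.3125, 0.5, 0.0625, 0.0625 (working shown to 6 dp, full precision carried).
Each pᵢ ln pᵢ term: 0.0625×(-2.772589)=-0.173287, 0.3125×(-1.163151)=-0.363485, 0.5×(-0.693147)=-0.346574, 0.0625×(-2.772589)=-0.173287, 0.0625×(-2.772589)=-0.173287.
Sum = -1.229919, so H' = 1.2299.

1.2299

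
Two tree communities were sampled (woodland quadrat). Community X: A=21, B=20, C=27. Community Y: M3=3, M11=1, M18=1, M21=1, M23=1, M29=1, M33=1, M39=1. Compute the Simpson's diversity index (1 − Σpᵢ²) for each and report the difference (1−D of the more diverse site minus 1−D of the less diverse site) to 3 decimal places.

Community X: N=68, proportions 0.30882, 0.29412, 0.39706, giving 1−D = 0.66047 (working shown to 5 dp, full precision carried).
Community Y: N=10, proportions 0.3, 0.1, 0.1, 0.1, 0.1, 0.1, 0.1, 0.1, giving 1−D = 0.84000.
Difference = |0.66047 − 0.84000| = 0.17953, i.e. 0.180 to 3 decimal places.

0.180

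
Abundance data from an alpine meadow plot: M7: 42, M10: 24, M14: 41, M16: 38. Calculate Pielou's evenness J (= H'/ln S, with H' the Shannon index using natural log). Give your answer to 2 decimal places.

Total N = 42+24+41+38 = 145, so the proportions are 0.2897, 0.1655, 0.2828, 0.2621 (working shown to 4 dp, full precision carried).
H' = −Σ pᵢ ln pᵢ = −((-0.3589) + (-0.2977) + (-0.3572) + (-0.3509)) = 1.3647.
With S = 4 species, ln S = 1.3863, so J = 1.3647/1.3863 = 0.9844, i.e. 0.98 to 2 decimal places.

0.98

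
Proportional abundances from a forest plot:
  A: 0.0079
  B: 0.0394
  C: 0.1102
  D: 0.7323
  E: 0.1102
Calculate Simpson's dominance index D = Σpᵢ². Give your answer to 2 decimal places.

0.56

D = 0.0079² + 0.0394² + 0.1102² + 0.7323² + 0.1102² = 0.0001 + 0.0016 + 0.0121 + 0.5363 + 0.0121 = 0.5622 (working shown to 4 dp, full precision carried).
To 2 decimal places, D = 0.56.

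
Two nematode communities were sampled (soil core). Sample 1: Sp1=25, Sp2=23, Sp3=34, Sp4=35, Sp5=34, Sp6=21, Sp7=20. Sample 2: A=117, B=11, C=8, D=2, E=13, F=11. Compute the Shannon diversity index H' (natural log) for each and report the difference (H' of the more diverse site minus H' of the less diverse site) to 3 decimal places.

0.915

Sample 1: N=192, proportions 0.130208, 0.119792, 0.177083, 0.182292, 0.177083, 0.109375, 0.104167, giving H' = 1.920685 (working shown to 6 dp, full precision carried).
Sample 2: N=162, proportions 0.722222, 0.067901, 0.049383, 0.012346, 0.080247, 0.067901, giving H' = 1.005533.
Difference = |1.920685 − 1.005533| = 0.915152, i.e. 0.915 to 3 decimal places.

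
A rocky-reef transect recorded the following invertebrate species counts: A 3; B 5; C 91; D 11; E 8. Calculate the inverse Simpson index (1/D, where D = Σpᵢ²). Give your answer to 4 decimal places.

1.6381

Total N = 3+5+91+11+8 = 118, so the proportions are 0.0254237, 0.0423729, 0.7711864, 0.0932203, 0.0677966 (working shown to 7 dp, full precision carried).
D = 0.0254237² + 0.0423729² + 0.7711864² + 0.0932203² + 0.0677966² = 0.0006464 + 0.0017955 + 0.5947285 + 0.0086900 + 0.0045964 = 0.6104568.
So 1/D = 1.638118, i.e. 1.6381 to 4 decimal places.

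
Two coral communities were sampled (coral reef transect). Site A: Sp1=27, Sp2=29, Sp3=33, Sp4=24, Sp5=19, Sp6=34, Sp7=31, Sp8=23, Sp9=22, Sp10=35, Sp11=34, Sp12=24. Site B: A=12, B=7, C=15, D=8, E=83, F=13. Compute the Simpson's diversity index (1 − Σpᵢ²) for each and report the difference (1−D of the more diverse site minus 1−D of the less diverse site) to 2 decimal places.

0.31

Site A: N=335, proportions 0.0806, 0.0866, 0.0985, 0.0716, 0.0567, 0.1015, 0.0925, 0.0687, 0.0657, 0.1045, 0.1015, 0.0716, giving 1−D = 0.9137 (working shown to 4 dp, full precision carried).
Site B: N=138, proportions 0.087, 0.0507, 0.1087, 0.058, 0.6014, 0.0942, giving 1−D = 0.6041.
Difference = |0.9137 − 0.6041| = 0.3096, i.e. 0.31 to 2 decimal places.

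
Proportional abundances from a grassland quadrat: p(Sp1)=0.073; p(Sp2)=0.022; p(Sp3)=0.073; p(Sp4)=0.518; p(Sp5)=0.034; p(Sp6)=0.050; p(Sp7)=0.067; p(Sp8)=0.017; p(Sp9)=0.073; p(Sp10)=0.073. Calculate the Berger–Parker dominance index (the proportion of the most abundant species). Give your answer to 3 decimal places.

0.518

The largest proportion is 0.518, i.e. d = 0.518 to 3 decimal places.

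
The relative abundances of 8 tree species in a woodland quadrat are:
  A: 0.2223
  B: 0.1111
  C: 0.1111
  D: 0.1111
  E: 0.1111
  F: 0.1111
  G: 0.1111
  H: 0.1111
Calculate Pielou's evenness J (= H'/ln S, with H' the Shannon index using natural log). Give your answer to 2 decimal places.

H' = −Σ pᵢ ln pᵢ = −((-0.3343) + (-0.2441) + (-0.2441) + (-0.2441) + (-0.2441) + (-0.2441) + (-0.2441) + (-0.2441)) = 2.0431 (working shown to 4 dp, full precision carried).
With S = 8 species, ln S = 2.0794, so J = 2.0431/2.0794 = 0.9825, i.e. 0.98 to 2 decimal places.

0.98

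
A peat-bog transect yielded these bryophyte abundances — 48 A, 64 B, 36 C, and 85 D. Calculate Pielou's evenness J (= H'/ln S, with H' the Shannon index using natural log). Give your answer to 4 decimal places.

0.9643

Total N = 48+64+36+85 = 233, so the proportions are 0.206009, 0.274678, 0.154506, 0.364807 (working shown to 6 dp, full precision carried).
H' = −Σ pᵢ ln pᵢ = −((-0.325460) + (-0.354927) + (-0.288544) + (-0.367867)) = 1.336797.
With S = 4 species, ln S = 1.386294, so J = 1.336797/1.386294 = 0.964295, i.e. 0.9643 to 4 decimal places.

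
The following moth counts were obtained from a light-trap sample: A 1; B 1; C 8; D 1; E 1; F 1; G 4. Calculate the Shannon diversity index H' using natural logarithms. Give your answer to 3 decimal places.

Total N = 1+1+8+1+1+1+4 = 17, so the proportions are 0.05882, 0.05882, 0.47059, 0.05882, 0.05882, 0.05882, 0.23529 (working shown to 5 dp, full precision carried).
Each pᵢ ln pᵢ term: 0.05882×(-2.83321)=-0.16666, 0.05882×(-2.83321)=-0.16666, 0.47059×(-0.75377)=-0.35472, 0.05882×(-2.83321)=-0.16666, 0.05882×(-2.83321)=-0.16666, 0.05882×(-2.83321)=-0.16666, 0.23529×(-1.44692)=-0.34045.
Sum = -1.52847, so H' = 1.528.

1.528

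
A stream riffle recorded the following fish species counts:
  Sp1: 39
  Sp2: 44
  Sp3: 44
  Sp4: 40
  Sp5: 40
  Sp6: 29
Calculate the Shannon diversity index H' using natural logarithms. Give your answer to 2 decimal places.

Total N = 39+44+44+40+40+29 = 236, so the proportions are 0.1653, 0.1864, 0.1864, 0.1695, 0.1695, 0.1229 (working shown to 4 dp, full precision carried).
Each pᵢ ln pᵢ term: 0.1653×(-1.8003)=-0.2975, 0.1864×(-1.6796)=-0.3132, 0.1864×(-1.6796)=-0.3132, 0.1695×(-1.7750)=-0.3008, 0.1695×(-1.7750)=-0.3008, 0.1229×(-2.0965)=-0.2576.
Sum = -1.7831, so H' = 1.78.

1.78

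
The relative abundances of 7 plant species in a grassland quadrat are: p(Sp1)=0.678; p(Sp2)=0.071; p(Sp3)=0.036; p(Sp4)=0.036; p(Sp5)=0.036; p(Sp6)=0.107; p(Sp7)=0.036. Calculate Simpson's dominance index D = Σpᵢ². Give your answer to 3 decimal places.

D = 0.678² + 0.071² + 0.036² + 0.036² + 0.036² + 0.107² + 0.036² = 0.45968 + 0.00504 + 0.00130 + 0.00130 + 0.00130 + 0.01145 + 0.00130 = 0.48136 (working shown to 5 dp, full precision carried).
To 3 decimal places, D = 0.481.

0.481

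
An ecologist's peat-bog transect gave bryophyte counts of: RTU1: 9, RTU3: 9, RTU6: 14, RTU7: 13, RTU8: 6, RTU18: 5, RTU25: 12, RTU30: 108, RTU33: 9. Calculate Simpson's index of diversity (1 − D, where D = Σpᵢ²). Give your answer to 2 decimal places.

0.64

Total N = 9+9+14+13+6+5+12+108+9 = 185, so the proportions are 0.0486, 0.0486, 0.0757, 0.0703, 0.0324, 0.027, 0.0649, 0.5838, 0.0486 (working shown to 4 dp, full precision carried).
D = 0.0486² + 0.0486² + 0.0757² + 0.0703² + 0.0324² + 0.027² + 0.0649² + 0.5838² + 0.0486² = 0.0024 + 0.0024 + 0.0057 + 0.0049 + 0.0011 + 0.0007 + 0.0042 + 0.3408 + 0.0024 = 0.3646.
So 1 − D = 0.6354, i.e. 0.64 to 2 decimal places.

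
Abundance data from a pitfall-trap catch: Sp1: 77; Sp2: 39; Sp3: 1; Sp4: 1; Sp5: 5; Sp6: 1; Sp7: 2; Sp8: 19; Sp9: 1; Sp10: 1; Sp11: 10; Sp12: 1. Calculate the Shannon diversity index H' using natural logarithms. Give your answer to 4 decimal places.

Total N = 77+39+1+1+5+1+2+19+1+1+10+1 = 158, so the proportions are 0.487342, 0.246835, 0.006329, 0.006329, 0.031646, 0.006329, 0.012658, 0.120253, 0.006329, 0.006329, 0.063291, 0.006329 (working shown to 6 dp, full precision carried).
Each pᵢ ln pᵢ term: 0.487342×(-0.718790)=-0.350296, 0.246835×(-1.399033)=-0.345331, 0.006329×(-5.062595)=-0.032042, 0.006329×(-5.062595)=-0.032042, 0.031646×(-3.453157)=-0.109277, 0.006329×(-5.062595)=-0.032042, 0.012658×(-4.369448)=-0.055309, 0.120253×(-2.118156)=-0.254715, 0.006329×(-5.062595)=-0.032042, 0.006329×(-5.062595)=-0.032042, 0.063291×(-2.760010)=-0.174684, 0.006329×(-5.062595)=-0.032042.
Sum = -1.481863, so H' = 1.4819.

1.4819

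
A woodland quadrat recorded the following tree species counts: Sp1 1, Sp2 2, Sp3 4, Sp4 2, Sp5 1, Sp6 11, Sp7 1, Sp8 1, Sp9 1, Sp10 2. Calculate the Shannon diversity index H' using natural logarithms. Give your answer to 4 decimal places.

1.8704

Total N = 1+2+4+2+1+11+1+1+1+2 = 26, so the proportions are 0.038462, 0.076923, 0.153846, 0.076923, 0.038462, 0.423077, 0.038462, 0.038462, 0.038462, 0.076923 (working shown to 6 dp, full precision carried).
Each pᵢ ln pᵢ term: 0.038462×(-3.258097)=-0.125311, 0.076923×(-2.564949)=-0.197304, 0.153846×(-1.871802)=-0.287970, 0.076923×(-2.564949)=-0.197304, 0.038462×(-3.258097)=-0.125311, 0.423077×(-0.860201)=-0.363931, 0.038462×(-3.258097)=-0.125311, 0.038462×(-3.258097)=-0.125311, 0.038462×(-3.258097)=-0.125311, 0.076923×(-2.564949)=-0.197304.
Sum = -1.870369, so H' = 1.8704.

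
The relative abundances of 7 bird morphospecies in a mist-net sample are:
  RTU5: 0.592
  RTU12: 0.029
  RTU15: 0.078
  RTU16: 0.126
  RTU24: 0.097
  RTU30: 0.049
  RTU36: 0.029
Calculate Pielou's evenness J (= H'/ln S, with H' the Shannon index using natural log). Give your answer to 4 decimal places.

H' = −Σ pᵢ ln pᵢ = −((-0.310355) + (-0.102673) + (-0.198982) + (-0.261006) + (-0.226305) + (-0.147781) + (-0.102673)) = 1.349775 (working shown to 6 dp, full precision carried).
With S = 7 species, ln S = 1.945910, so J = 1.349775/1.945910 = 0.693647, i.e. 0.6936 to 4 decimal places.

0.6936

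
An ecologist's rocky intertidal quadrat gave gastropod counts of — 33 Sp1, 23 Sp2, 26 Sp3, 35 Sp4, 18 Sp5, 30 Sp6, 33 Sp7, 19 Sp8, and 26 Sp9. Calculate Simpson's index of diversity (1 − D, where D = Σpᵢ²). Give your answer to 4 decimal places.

Total N = 33+23+26+35+18+30+33+19+26 = 243, so the proportions are 0.135802, 0.09465, 0.106996, 0.144033, 0.074074, 0.123457, 0.135802, 0.078189, 0.106996 (working shown to 6 dp, full precision carried).
D = 0.135802² + 0.09465² + 0.106996² + 0.144033² + 0.074074² + 0.123457² + 0.135802² + 0.078189² + 0.106996² = 0.018442 + 0.008959 + 0.011448 + 0.020745 + 0.005487 + 0.015242 + 0.018442 + 0.006114 + 0.011448 = 0.116327.
So 1 − D = 0.883673, i.e. 0.8837 to 4 decimal places.

0.8837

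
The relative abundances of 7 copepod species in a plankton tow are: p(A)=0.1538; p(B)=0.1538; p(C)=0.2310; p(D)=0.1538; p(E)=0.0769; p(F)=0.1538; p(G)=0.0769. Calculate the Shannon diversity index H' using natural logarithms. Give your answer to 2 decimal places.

1.88

Each pᵢ ln pᵢ term (working shown to 4 dp, full precision carried): 0.1538×(-1.8721)=-0.2879, 0.1538×(-1.8721)=-0.2879, 0.231×(-1.4653)=-0.3385, 0.1538×(-1.8721)=-0.2879, 0.0769×(-2.5652)=-0.1973, 0.1538×(-1.8721)=-0.2879, 0.0769×(-2.5652)=-0.1973.
Sum = -1.8847, so H' = 1.88.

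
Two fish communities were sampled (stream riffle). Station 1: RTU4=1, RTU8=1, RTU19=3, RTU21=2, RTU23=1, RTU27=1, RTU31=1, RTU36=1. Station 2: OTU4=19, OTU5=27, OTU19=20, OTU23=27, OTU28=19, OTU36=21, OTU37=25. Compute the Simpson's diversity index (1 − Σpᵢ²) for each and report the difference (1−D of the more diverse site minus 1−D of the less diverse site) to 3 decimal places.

Station 1: N=11, proportions 0.09091, 0.09091, 0.27273, 0.18182, 0.09091, 0.09091, 0.09091, 0.09091, giving 1−D = 0.84298 (working shown to 5 dp, full precision carried).
Station 2: N=158, proportions 0.12025, 0.17089, 0.12658, 0.17089, 0.12025, 0.13291, 0.15823, giving 1−D = 0.85395.
Difference = |0.84298 − 0.85395| = 0.01097, i.e. 0.011 to 3 decimal places.

0.011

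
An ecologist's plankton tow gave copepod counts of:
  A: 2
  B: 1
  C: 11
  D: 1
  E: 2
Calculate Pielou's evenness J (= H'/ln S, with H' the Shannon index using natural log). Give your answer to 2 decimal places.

Total N = 2+1+11+1+2 = 17, so the proportions are 0.11765, 0.05882, 0.64706, 0.05882, 0.11765 (working shown to 5 dp, full precision carried).
H' = −Σ pᵢ ln pᵢ = −((-0.25177) + (-0.16666) + (-0.28168) + (-0.16666) + (-0.25177)) = 1.11854.
With S = 5 species, ln S = 1.60944, so J = 1.11854/1.60944 = 0.69499, i.e. 0.69 to 2 decimal places.

0.69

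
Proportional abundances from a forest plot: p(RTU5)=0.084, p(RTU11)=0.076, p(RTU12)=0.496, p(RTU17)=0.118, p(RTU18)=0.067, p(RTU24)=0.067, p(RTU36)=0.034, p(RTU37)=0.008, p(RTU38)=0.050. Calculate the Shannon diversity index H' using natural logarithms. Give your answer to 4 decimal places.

Each pᵢ ln pᵢ term (working shown to 6 dp, full precision carried): 0.084×(-2.476938)=-0.208063, 0.076×(-2.577022)=-0.195854, 0.496×(-0.701179)=-0.347785, 0.118×(-2.137071)=-0.252174, 0.067×(-2.703063)=-0.181105, 0.067×(-2.703063)=-0.181105, 0.034×(-3.381395)=-0.114967, 0.008×(-4.828314)=-0.038627, 0.05×(-2.995732)=-0.149787.
Sum = -1.669467, so H' = 1.6695.

1.6695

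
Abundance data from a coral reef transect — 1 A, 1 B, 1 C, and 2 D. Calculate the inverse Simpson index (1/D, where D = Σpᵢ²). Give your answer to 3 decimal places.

3.571

Total N = 1+1+1+2 = 5, so the proportions are 0.2, 0.2, 0.2, 0.4 (working shown to 7 dp, full precision carried).
D = 0.2² + 0.2² + 0.2² + 0.4² = 0.0400000 + 0.0400000 + 0.0400000 + 0.1600000 = 0.2800000.
So 1/D = 3.57143, i.e. 3.571 to 3 decimal places.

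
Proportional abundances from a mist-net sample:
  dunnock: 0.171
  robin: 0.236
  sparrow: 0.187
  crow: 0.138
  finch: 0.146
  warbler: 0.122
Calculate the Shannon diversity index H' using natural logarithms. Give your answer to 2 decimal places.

Each pᵢ ln pᵢ term (working shown to 4 dp, full precision carried): 0.171×(-1.7661)=-0.3020, 0.236×(-1.4439)=-0.3408, 0.187×(-1.6766)=-0.3135, 0.138×(-1.9805)=-0.2733, 0.146×(-1.9241)=-0.2809, 0.122×(-2.1037)=-0.2567.
Sum = -1.7672, so H' = 1.77.

1.77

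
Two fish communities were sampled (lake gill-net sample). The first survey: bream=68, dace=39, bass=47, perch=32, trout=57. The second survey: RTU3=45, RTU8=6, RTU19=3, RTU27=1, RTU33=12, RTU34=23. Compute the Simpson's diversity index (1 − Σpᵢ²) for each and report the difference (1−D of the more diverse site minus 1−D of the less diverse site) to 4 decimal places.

The first survey: N=243, proportions 0.279835, 0.160494, 0.193416, 0.131687, 0.234568, giving 1−D = 0.786161 (working shown to 6 dp, full precision carried).
The second survey: N=90, proportions 0.5, 0.066667, 0.033333, 0.011111, 0.133333, 0.255556, giving 1−D = 0.661235.
Difference = |0.786161 − 0.661235| = 0.124926, i.e. 0.1249 to 4 decimal places.

0.1249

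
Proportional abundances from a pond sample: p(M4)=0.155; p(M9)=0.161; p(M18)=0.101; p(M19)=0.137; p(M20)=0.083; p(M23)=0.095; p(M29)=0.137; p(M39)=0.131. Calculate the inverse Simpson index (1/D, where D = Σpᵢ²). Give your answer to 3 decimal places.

7.648

D = 0.155² + 0.161² + 0.101² + 0.137² + 0.083² + 0.095² + 0.137² + 0.131² = 0.0240250 + 0.0259210 + 0.0102010 + 0.0187690 + 0.0068890 + 0.0090250 + 0.0187690 + 0.0171610 = 0.1307600 (working shown to 7 dp, full precision carried).
So 1/D = 7.64760, i.e. 7.648 to 3 decimal places.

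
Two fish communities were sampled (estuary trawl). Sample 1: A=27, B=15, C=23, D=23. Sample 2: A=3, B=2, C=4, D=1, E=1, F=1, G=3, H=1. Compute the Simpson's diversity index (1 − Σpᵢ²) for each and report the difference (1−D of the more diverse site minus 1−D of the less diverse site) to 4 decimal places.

0.0958

Sample 1: N=88, proportions 0.306818, 0.170455, 0.261364, 0.261364, giving 1−D = 0.740186 (working shown to 6 dp, full precision carried).
Sample 2: N=16, proportions 0.1875, 0.125, 0.25, 0.0625, 0.0625, 0.0625, 0.1875, 0.0625, giving 1−D = 0.835938.
Difference = |0.740186 − 0.835938| = 0.095752, i.e. 0.0958 to 4 decimal places.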